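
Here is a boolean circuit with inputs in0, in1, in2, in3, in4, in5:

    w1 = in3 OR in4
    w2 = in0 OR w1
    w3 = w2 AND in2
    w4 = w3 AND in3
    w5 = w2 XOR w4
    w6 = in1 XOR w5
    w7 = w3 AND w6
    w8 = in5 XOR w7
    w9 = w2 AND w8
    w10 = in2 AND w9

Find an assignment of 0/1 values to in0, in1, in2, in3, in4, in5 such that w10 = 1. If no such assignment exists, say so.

Check with in0=1, in1=0, in2=1, in3=0, in4=1, in5=0:
w1 = in3 OR in4 = 0 OR 1 = 1
w2 = in0 OR w1 = 1 OR 1 = 1
w3 = w2 AND in2 = 1 AND 1 = 1
w4 = w3 AND in3 = 1 AND 0 = 0
w5 = w2 XOR w4 = 1 XOR 0 = 1
w6 = in1 XOR w5 = 0 XOR 1 = 1
w7 = w3 AND w6 = 1 AND 1 = 1
w8 = in5 XOR w7 = 0 XOR 1 = 1
w9 = w2 AND w8 = 1 AND 1 = 1
w10 = in2 AND w9 = 1 AND 1 = 1
So w10 = 1 as required.

in0=1, in1=0, in2=1, in3=0, in4=1, in5=0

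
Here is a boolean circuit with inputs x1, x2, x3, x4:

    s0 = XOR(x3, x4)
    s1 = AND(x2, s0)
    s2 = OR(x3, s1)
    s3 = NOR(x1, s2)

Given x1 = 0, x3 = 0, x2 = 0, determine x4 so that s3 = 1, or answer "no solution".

s3 = NOR(x1, s2) must be 1, so both x1 = 0 and s2 = 0.
s2 = OR(x3, s1) must be 0, so both x3 = 0 and s1 = 0.
Check with x1 = 0, x3 = 0, x2 = 0 and x4=1:
s0 = XOR(x3, x4) = XOR(0, 1) = 1
s1 = AND(x2, s0) = AND(0, 1) = 0
s2 = OR(x3, s1) = OR(0, 0) = 0
s3 = NOR(x1, s2) = NOR(0, 0) = 1
So s3 = 1.

x4=1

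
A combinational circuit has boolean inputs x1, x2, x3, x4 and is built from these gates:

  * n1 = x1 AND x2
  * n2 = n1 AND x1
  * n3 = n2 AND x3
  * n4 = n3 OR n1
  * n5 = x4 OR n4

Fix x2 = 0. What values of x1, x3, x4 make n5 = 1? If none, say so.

Check with x2 = 0 and x1=1, x3=1, x4=1:
n1 = x1 AND x2 = 1 AND 0 = 0
n2 = n1 AND x1 = 0 AND 1 = 0
n3 = n2 AND x3 = 0 AND 1 = 0
n4 = n3 OR n1 = 0 OR 0 = 0
n5 = x4 OR n4 = 1 OR 0 = 1
So n5 = 1.

x1=1, x3=1, x4=1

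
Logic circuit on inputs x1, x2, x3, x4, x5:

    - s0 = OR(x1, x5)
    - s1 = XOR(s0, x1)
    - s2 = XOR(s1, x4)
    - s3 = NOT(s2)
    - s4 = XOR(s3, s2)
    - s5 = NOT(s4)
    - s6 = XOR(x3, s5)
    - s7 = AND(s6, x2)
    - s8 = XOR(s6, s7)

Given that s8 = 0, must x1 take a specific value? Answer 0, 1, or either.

either

Both values of x1 occur among assignments with s8 = 0:
  x1=0: x1=0, x2=0, x3=0, x4=0, x5=0
  x1=1: x1=1, x2=0, x3=0, x4=0, x5=0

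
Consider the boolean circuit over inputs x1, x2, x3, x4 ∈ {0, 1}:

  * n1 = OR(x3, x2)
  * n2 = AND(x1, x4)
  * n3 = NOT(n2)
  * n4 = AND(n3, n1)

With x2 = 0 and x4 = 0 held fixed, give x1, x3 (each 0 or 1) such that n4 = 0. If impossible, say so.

x1=0, x3=0

Check with x2 = 0 and x4 = 0 and x1=0, x3=0:
n1 = OR(x3, x2) = OR(0, 0) = 0
n2 = AND(x1, x4) = AND(0, 0) = 0
n3 = NOT(n2) = NOT 0 = 1
n4 = AND(n3, n1) = AND(1, 0) = 0
So n4 = 0.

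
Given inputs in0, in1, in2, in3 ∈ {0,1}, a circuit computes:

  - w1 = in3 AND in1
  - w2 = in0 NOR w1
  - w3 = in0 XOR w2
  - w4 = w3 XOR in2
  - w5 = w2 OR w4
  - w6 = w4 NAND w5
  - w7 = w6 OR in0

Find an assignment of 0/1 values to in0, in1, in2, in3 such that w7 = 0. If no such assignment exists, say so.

in0=0 in1=0 in2=0 in3=1

w7 = w6 OR in0 must be 0, so both w6 = 0 and in0 = 0.
w6 = w4 NAND w5 must be 0, so both w4 = 1 and w5 = 1.
Check with in0=0 in1=0 in2=0 in3=1:
w1 = in3 AND in1 = 1 AND 0 = 0
w2 = in0 NOR w1 = 0 NOR 0 = 1
w3 = in0 XOR w2 = 0 XOR 1 = 1
w4 = w3 XOR in2 = 1 XOR 0 = 1
w5 = w2 OR w4 = 1 OR 1 = 1
w6 = w4 NAND w5 = 1 NAND 1 = 0
w7 = w6 OR in0 = 0 OR 0 = 0
So w7 = 0 as required.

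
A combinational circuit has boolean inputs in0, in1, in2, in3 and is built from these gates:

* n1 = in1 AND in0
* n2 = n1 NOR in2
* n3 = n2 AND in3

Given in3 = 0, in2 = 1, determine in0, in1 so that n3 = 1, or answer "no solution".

no solution exists

With in3 = 0, in2 = 1 fixed, none of the 4 settings of in0, in1 give n3 = 1.
For example, with in0=0, in1=0:
n1 = in1 AND in0 = 0 AND 0 = 0
n2 = n1 NOR in2 = 0 NOR 1 = 0
n3 = n2 AND in3 = 0 AND 0 = 0
giving n3 = 0 ≠ 1.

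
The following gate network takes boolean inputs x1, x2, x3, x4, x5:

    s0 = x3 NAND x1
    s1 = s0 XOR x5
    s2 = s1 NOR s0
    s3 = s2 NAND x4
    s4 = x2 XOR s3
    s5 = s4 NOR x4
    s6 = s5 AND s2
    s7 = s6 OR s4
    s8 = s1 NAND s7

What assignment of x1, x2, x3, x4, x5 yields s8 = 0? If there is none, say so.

x1=0, x2=0, x3=1, x4=0, x5=0

s8 = s1 NAND s7 must be 0, so both s1 = 1 and s7 = 1.
s1 = s0 XOR x5 must be 1, so s0 and x5 differ.
Check with x1=0, x2=0, x3=1, x4=0, x5=0:
s0 = x3 NAND x1 = 1 NAND 0 = 1
s1 = s0 XOR x5 = 1 XOR 0 = 1
s2 = s1 NOR s0 = 1 NOR 1 = 0
s3 = s2 NAND x4 = 0 NAND 0 = 1
s4 = x2 XOR s3 = 0 XOR 1 = 1
s5 = s4 NOR x4 = 1 NOR 0 = 0
s6 = s5 AND s2 = 0 AND 0 = 0
s7 = s6 OR s4 = 0 OR 1 = 1
s8 = s1 NAND s7 = 1 NAND 1 = 0
So s8 = 0 as required.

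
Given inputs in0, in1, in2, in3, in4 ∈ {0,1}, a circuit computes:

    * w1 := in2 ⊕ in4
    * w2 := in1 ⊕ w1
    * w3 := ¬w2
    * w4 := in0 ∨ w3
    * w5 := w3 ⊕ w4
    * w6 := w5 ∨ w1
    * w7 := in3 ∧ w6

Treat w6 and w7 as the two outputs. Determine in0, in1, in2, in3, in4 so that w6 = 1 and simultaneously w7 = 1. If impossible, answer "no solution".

Check with in0=1, in1=1, in2=1, in3=1, in4=0:
w1 = in2 ⊕ in4 = 1 ⊕ 0 = 1
w2 = in1 ⊕ w1 = 1 ⊕ 1 = 0
w3 = ¬w2 = ¬0 = 1
w4 = in0 ∨ w3 = 1 ∨ 1 = 1
w5 = w3 ⊕ w4 = 1 ⊕ 1 = 0
w6 = w5 ∨ w1 = 0 ∨ 1 = 1
w7 = in3 ∧ w6 = 1 ∧ 1 = 1
So w6 = 1 and w7 = 1.

in0=1, in1=1, in2=1, in3=1, in4=0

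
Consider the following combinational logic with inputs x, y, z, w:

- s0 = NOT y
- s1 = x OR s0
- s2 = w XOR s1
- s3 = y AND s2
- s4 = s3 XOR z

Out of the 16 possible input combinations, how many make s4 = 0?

8

s4 = s3 XOR z must be 0, so s3 and z are equal.
Enumerating the 16 input combinations, 8 give s4 = 0 and 8 give s4 = 1.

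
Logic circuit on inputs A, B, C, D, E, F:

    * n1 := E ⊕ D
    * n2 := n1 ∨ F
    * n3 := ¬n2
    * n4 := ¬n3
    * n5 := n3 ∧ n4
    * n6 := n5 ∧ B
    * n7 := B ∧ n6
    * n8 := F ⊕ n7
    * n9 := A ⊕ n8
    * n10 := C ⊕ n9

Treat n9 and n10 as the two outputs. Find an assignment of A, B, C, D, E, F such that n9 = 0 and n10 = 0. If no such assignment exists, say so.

A=0 B=0 C=0 D=1 E=1 F=0

Check with A=0 B=0 C=0 D=1 E=1 F=0:
n1 = E ⊕ D = 1 ⊕ 1 = 0
n2 = n1 ∨ F = 0 ∨ 0 = 0
n3 = ¬n2 = ¬0 = 1
n4 = ¬n3 = ¬1 = 0
n5 = n3 ∧ n4 = 1 ∧ 0 = 0
n6 = n5 ∧ B = 0 ∧ 0 = 0
n7 = B ∧ n6 = 0 ∧ 0 = 0
n8 = F ⊕ n7 = 0 ⊕ 0 = 0
n9 = A ⊕ n8 = 0 ⊕ 0 = 0
n10 = C ⊕ n9 = 0 ⊕ 0 = 0
So n9 = 0 and n10 = 0.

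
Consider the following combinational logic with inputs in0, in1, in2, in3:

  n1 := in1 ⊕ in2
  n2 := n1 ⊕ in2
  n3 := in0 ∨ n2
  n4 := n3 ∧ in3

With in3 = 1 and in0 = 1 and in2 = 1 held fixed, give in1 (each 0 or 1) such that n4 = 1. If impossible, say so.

n4 = n3 ∧ in3 must be 1, so both n3 = 1 and in3 = 1.
Check with in3 = 1 and in0 = 1 and in2 = 1 and in1=1:
n1 = in1 ⊕ in2 = 1 ⊕ 1 = 0
n2 = n1 ⊕ in2 = 0 ⊕ 1 = 1
n3 = in0 ∨ n2 = 1 ∨ 1 = 1
n4 = n3 ∧ in3 = 1 ∧ 1 = 1
So n4 = 1.

in1=1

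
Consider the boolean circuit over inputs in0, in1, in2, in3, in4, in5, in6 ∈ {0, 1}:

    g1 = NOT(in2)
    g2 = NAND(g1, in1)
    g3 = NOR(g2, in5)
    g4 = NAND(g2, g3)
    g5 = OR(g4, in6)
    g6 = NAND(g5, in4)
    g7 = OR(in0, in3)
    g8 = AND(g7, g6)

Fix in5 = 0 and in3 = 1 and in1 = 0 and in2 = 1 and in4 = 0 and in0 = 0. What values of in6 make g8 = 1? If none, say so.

g8 = AND(g7, g6) must be 1, so both g7 = 1 and g6 = 1.
g7 = OR(in0, in3) must be 1, so at least one of in0, in3 is 1.
Check with in5 = 0 and in3 = 1 and in1 = 0 and in2 = 1 and in4 = 0 and in0 = 0 and in6=1:
g1 = NOT(in2) = NOT 1 = 0
g2 = NAND(g1, in1) = NAND(0, 0) = 1
g3 = NOR(g2, in5) = NOR(1, 0) = 0
g4 = NAND(g2, g3) = NAND(1, 0) = 1
g5 = OR(g4, in6) = OR(1, 1) = 1
g6 = NAND(g5, in4) = NAND(1, 0) = 1
g7 = OR(in0, in3) = OR(0, 1) = 1
g8 = AND(g7, g6) = AND(1, 1) = 1
So g8 = 1.

in6=1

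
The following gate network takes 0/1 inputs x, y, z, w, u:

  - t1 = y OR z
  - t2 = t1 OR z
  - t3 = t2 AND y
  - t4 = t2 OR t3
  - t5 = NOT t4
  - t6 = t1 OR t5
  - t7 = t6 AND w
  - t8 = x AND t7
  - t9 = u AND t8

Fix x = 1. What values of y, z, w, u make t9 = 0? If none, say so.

y=1, z=0, w=1, u=0

t9 = u AND t8 must be 0, so at least one of u, t8 is 0.
Check with x = 1 and y=1, z=0, w=1, u=0:
t1 = y OR z = 1 OR 0 = 1
t2 = t1 OR z = 1 OR 0 = 1
t3 = t2 AND y = 1 AND 1 = 1
t4 = t2 OR t3 = 1 OR 1 = 1
t5 = NOT t4 = NOT 1 = 0
t6 = t1 OR t5 = 1 OR 0 = 1
t7 = t6 AND w = 1 AND 1 = 1
t8 = x AND t7 = 1 AND 1 = 1
t9 = u AND t8 = 0 AND 1 = 0
So t9 = 0.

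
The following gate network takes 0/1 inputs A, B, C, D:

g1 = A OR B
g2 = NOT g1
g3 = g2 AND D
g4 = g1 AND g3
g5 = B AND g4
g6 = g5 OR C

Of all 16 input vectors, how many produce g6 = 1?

g6 = g5 OR C must be 1, so at least one of g5, C is 1.
Enumerating the 16 input combinations, 8 give g6 = 1 and 8 give g6 = 0.

8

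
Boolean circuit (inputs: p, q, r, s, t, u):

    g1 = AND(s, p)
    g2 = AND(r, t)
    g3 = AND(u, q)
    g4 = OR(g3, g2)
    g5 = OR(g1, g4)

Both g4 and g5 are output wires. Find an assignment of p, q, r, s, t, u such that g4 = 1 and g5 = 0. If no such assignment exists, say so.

Across all 64 input combinations, none give both g4 = 1 and g5 = 0.

no solution exists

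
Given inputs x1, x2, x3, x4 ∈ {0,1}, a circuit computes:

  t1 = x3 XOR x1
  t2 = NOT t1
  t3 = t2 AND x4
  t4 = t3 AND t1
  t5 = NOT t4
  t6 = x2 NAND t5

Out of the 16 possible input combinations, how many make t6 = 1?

8

t6 = x2 NAND t5 must be 1, so at least one of x2, t5 is 0.
Enumerating the 16 input combinations, 8 give t6 = 1 and 8 give t6 = 0.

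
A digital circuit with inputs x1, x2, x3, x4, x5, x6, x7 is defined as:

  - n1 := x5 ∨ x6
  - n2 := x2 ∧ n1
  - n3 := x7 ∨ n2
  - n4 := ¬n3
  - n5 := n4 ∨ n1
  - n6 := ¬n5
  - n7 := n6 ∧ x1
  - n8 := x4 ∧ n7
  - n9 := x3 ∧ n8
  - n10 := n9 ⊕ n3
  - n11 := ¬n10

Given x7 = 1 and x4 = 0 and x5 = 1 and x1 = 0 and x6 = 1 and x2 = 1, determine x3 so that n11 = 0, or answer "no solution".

x3=1

n11 = ¬n10 must be 0, so n10 = 1.
Check with x7 = 1 and x4 = 0 and x5 = 1 and x1 = 0 and x6 = 1 and x2 = 1 and x3=1:
n1 = x5 ∨ x6 = 1 ∨ 1 = 1
n2 = x2 ∧ n1 = 1 ∧ 1 = 1
n3 = x7 ∨ n2 = 1 ∨ 1 = 1
n4 = ¬n3 = ¬1 = 0
n5 = n4 ∨ n1 = 0 ∨ 1 = 1
n6 = ¬n5 = ¬1 = 0
n7 = n6 ∧ x1 = 0 ∧ 0 = 0
n8 = x4 ∧ n7 = 0 ∧ 0 = 0
n9 = x3 ∧ n8 = 1 ∧ 0 = 0
n10 = n9 ⊕ n3 = 0 ⊕ 1 = 1
n11 = ¬n10 = ¬1 = 0
So n11 = 0.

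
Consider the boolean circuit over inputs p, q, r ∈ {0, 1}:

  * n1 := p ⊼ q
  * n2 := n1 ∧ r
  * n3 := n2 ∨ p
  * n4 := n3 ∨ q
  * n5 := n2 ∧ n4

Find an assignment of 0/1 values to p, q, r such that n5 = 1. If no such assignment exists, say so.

p=0, q=0, r=1

Check with p=0, q=0, r=1:
n1 = p ⊼ q = 0 ⊼ 0 = 1
n2 = n1 ∧ r = 1 ∧ 1 = 1
n3 = n2 ∨ p = 1 ∨ 0 = 1
n4 = n3 ∨ q = 1 ∨ 0 = 1
n5 = n2 ∧ n4 = 1 ∧ 1 = 1
So n5 = 1 as required.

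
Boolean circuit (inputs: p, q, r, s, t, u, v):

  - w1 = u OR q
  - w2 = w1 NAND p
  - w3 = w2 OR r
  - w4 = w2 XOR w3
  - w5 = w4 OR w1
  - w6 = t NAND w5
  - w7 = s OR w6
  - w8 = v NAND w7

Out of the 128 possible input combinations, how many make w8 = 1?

w8 = v NAND w7 must be 1, so at least one of v, w7 is 0.
Enumerating the 128 input combinations, 76 give w8 = 1 and 52 give w8 = 0.

76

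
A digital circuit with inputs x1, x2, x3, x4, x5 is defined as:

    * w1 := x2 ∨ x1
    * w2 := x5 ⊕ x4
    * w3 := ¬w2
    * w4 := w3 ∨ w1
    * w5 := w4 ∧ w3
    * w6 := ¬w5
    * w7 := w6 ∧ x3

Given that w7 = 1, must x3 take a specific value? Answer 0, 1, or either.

1

w7 = w6 ∧ x3 must be 1, so both w6 = 1 and x3 = 1.
w6 = ¬w5 must be 1, so w5 = 0.
w5 = w4 ∧ w3 must be 0, so at least one of w4, w3 is 0.
Every assignment with w7 = 1 has x3 = 1; there are 8 such assignment(s).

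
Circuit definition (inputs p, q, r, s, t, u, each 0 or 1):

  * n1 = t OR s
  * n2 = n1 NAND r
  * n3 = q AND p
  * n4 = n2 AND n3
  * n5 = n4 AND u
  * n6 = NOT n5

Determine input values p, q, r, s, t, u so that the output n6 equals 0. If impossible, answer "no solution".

p=1 q=1 r=0 s=1 t=1 u=1

Check with p=1 q=1 r=0 s=1 t=1 u=1:
n1 = t OR s = 1 OR 1 = 1
n2 = n1 NAND r = 1 NAND 0 = 1
n3 = q AND p = 1 AND 1 = 1
n4 = n2 AND n3 = 1 AND 1 = 1
n5 = n4 AND u = 1 AND 1 = 1
n6 = NOT n5 = NOT 1 = 0
So n6 = 0 as required.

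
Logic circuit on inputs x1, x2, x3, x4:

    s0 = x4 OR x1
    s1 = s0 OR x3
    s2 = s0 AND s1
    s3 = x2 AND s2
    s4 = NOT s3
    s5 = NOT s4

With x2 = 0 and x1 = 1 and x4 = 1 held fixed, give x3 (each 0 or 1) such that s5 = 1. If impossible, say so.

With x2 = 0 and x1 = 1 and x4 = 1 fixed, none of the 2 settings of x3 give s5 = 1.
For example, with x3=1:
s0 = x4 OR x1 = 1 OR 1 = 1
s1 = s0 OR x3 = 1 OR 1 = 1
s2 = s0 AND s1 = 1 AND 1 = 1
s3 = x2 AND s2 = 0 AND 1 = 0
s4 = NOT s3 = NOT 0 = 1
s5 = NOT s4 = NOT 1 = 0
giving s5 = 0 ≠ 1.

no solution exists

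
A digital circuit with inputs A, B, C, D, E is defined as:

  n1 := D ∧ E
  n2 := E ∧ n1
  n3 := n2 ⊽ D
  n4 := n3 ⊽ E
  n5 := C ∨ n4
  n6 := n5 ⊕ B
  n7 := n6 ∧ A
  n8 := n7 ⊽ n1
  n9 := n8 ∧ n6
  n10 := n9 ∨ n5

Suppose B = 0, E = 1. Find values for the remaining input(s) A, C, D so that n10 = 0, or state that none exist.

A=0, C=0, D=0

n10 = n9 ∨ n5 must be 0, so both n9 = 0 and n5 = 0.
Check with B = 0, E = 1 and A=0, C=0, D=0:
n1 = D ∧ E = 0 ∧ 1 = 0
n2 = E ∧ n1 = 1 ∧ 0 = 0
n3 = n2 ⊽ D = 0 ⊽ 0 = 1
n4 = n3 ⊽ E = 1 ⊽ 1 = 0
n5 = C ∨ n4 = 0 ∨ 0 = 0
n6 = n5 ⊕ B = 0 ⊕ 0 = 0
n7 = n6 ∧ A = 0 ∧ 0 = 0
n8 = n7 ⊽ n1 = 0 ⊽ 0 = 1
n9 = n8 ∧ n6 = 1 ∧ 0 = 0
n10 = n9 ∨ n5 = 0 ∨ 0 = 0
So n10 = 0.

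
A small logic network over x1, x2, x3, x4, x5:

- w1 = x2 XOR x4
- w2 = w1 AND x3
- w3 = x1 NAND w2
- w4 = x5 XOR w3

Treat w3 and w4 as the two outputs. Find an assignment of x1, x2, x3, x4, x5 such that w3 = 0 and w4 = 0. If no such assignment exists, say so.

Check with x1=1, x2=1, x3=1, x4=0, x5=0:
w1 = x2 XOR x4 = 1 XOR 0 = 1
w2 = w1 AND x3 = 1 AND 1 = 1
w3 = x1 NAND w2 = 1 NAND 1 = 0
w4 = x5 XOR w3 = 0 XOR 0 = 0
So w3 = 0 and w4 = 0.

x1=1, x2=1, x3=1, x4=0, x5=0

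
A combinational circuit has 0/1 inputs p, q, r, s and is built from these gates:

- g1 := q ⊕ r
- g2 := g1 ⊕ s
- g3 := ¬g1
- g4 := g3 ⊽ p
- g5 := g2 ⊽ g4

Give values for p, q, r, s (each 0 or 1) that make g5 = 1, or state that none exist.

p=0, q=0, r=0, s=0

Check with p=0, q=0, r=0, s=0:
g1 = q ⊕ r = 0 ⊕ 0 = 0
g2 = g1 ⊕ s = 0 ⊕ 0 = 0
g3 = ¬g1 = ¬0 = 1
g4 = g3 ⊽ p = 1 ⊽ 0 = 0
g5 = g2 ⊽ g4 = 0 ⊽ 0 = 1
So g5 = 1 as required.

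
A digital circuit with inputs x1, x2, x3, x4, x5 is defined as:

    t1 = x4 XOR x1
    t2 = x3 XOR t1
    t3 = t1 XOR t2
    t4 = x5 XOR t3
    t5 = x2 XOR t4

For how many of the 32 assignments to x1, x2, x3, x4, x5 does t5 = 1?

t5 = x2 XOR t4 must be 1, so x2 and t4 differ.
Enumerating the 32 input combinations, 16 give t5 = 1 and 16 give t5 = 0.

16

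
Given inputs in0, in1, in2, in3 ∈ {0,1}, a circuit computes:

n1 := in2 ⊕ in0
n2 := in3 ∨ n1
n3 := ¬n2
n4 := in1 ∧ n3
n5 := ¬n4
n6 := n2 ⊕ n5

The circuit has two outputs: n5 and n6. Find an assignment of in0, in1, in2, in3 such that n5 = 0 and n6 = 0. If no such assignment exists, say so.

in0=1 in1=1 in2=1 in3=0

Check with in0=1 in1=1 in2=1 in3=0:
n1 = in2 ⊕ in0 = 1 ⊕ 1 = 0
n2 = in3 ∨ n1 = 0 ∨ 0 = 0
n3 = ¬n2 = ¬0 = 1
n4 = in1 ∧ n3 = 1 ∧ 1 = 1
n5 = ¬n4 = ¬1 = 0
n6 = n2 ⊕ n5 = 0 ⊕ 0 = 0
So n5 = 0 and n6 = 0.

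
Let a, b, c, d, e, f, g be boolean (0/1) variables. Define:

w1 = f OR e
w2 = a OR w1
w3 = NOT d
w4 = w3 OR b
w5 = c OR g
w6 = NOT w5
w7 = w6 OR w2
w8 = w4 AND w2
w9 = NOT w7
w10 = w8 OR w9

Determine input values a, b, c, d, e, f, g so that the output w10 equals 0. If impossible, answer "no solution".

w10 = w8 OR w9 must be 0, so both w8 = 0 and w9 = 0.
w8 = w4 AND w2 must be 0, so at least one of w4, w2 is 0.
w9 = NOT w7 must be 0, so w7 = 1.
Check with a=1, b=0, c=0, d=1, e=0, f=1, g=1:
w1 = f OR e = 1 OR 0 = 1
w2 = a OR w1 = 1 OR 1 = 1
w3 = NOT d = NOT 1 = 0
w4 = w3 OR b = 0 OR 0 = 0
w5 = c OR g = 0 OR 1 = 1
w6 = NOT w5 = NOT 1 = 0
w7 = w6 OR w2 = 0 OR 1 = 1
w8 = w4 AND w2 = 0 AND 1 = 0
w9 = NOT w7 = NOT 1 = 0
w10 = w8 OR w9 = 0 OR 0 = 0
So w10 = 0 as required.

a=1, b=0, c=0, d=1, e=0, f=1, g=1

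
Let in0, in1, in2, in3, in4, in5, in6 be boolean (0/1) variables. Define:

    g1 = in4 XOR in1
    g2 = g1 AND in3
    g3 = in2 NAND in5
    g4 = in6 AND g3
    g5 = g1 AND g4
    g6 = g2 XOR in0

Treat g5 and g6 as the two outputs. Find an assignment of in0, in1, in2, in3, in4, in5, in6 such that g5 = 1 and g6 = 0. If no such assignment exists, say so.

in0=1, in1=0, in2=0, in3=1, in4=1, in5=0, in6=1

Check with in0=1, in1=0, in2=0, in3=1, in4=1, in5=0, in6=1:
g1 = in4 XOR in1 = 1 XOR 0 = 1
g2 = g1 AND in3 = 1 AND 1 = 1
g3 = in2 NAND in5 = 0 NAND 0 = 1
g4 = in6 AND g3 = 1 AND 1 = 1
g5 = g1 AND g4 = 1 AND 1 = 1
g6 = g2 XOR in0 = 1 XOR 1 = 0
So g5 = 1 and g6 = 0.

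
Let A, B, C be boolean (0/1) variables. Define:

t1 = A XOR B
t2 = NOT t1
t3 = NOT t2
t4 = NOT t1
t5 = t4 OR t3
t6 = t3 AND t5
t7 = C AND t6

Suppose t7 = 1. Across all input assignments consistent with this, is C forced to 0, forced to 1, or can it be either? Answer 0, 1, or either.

t7 = C AND t6 must be 1, so both C = 1 and t6 = 1.
t6 = t3 AND t5 must be 1, so both t3 = 1 and t5 = 1.
Every assignment with t7 = 1 has C = 1; there are 2 such assignment(s).
  A=0, B=1, C=1
  A=1, B=0, C=1

1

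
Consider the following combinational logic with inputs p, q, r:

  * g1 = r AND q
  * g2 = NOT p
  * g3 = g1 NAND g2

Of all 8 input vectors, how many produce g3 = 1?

g3 = g1 NAND g2 must be 1, so at least one of g1, g2 is 0.
Enumerating the 8 input combinations, 7 give g3 = 1 and 1 give g3 = 0.

7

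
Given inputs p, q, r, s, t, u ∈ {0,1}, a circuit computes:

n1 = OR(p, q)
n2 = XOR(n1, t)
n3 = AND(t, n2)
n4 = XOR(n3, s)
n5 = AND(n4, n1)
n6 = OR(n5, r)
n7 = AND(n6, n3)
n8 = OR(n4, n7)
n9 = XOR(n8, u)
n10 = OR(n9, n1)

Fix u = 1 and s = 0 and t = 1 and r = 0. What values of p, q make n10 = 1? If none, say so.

Check with u = 1 and s = 0 and t = 1 and r = 0 and p=1, q=0:
n1 = OR(p, q) = OR(1, 0) = 1
n2 = XOR(n1, t) = XOR(1, 1) = 0
n3 = AND(t, n2) = AND(1, 0) = 0
n4 = XOR(n3, s) = XOR(0, 0) = 0
n5 = AND(n4, n1) = AND(0, 1) = 0
n6 = OR(n5, r) = OR(0, 0) = 0
n7 = AND(n6, n3) = AND(0, 0) = 0
n8 = OR(n4, n7) = OR(0, 0) = 0
n9 = XOR(n8, u) = XOR(0, 1) = 1
n10 = OR(n9, n1) = OR(1, 1) = 1
So n10 = 1.

p=1 q=0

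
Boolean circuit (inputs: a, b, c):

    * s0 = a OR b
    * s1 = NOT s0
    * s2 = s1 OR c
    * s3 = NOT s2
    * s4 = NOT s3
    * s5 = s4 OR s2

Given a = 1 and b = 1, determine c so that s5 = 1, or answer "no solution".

Check with a = 1 and b = 1 and c=1:
s0 = a OR b = 1 OR 1 = 1
s1 = NOT s0 = NOT 1 = 0
s2 = s1 OR c = 0 OR 1 = 1
s3 = NOT s2 = NOT 1 = 0
s4 = NOT s3 = NOT 0 = 1
s5 = s4 OR s2 = 1 OR 1 = 1
So s5 = 1.

c=1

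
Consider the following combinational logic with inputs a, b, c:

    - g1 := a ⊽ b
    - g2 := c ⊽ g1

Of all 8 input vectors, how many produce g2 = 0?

5

g2 = c ⊽ g1 must be 0, so at least one of c, g1 is 1.
Enumerating the 8 input combinations, 5 give g2 = 0 and 3 give g2 = 1.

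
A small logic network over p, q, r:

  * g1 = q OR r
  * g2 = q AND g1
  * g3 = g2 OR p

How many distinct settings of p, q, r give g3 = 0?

2

g3 = g2 OR p must be 0, so both g2 = 0 and p = 0.
Satisfying assignments:
  p=0, q=0, r=0
  p=0, q=0, r=1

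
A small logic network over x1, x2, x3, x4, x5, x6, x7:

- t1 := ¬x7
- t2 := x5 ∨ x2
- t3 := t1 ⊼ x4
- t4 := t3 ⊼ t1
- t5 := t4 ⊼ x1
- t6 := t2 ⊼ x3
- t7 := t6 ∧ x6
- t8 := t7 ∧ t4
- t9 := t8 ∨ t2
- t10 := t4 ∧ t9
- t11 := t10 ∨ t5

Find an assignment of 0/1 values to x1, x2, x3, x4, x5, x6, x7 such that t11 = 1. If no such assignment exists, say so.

x1=0, x2=1, x3=1, x4=0, x5=1, x6=0, x7=1

Check with x1=0, x2=1, x3=1, x4=0, x5=1, x6=0, x7=1:
t1 = ¬x7 = ¬1 = 0
t2 = x5 ∨ x2 = 1 ∨ 1 = 1
t3 = t1 ⊼ x4 = 0 ⊼ 0 = 1
t4 = t3 ⊼ t1 = 1 ⊼ 0 = 1
t5 = t4 ⊼ x1 = 1 ⊼ 0 = 1
t6 = t2 ⊼ x3 = 1 ⊼ 1 = 0
t7 = t6 ∧ x6 = 0 ∧ 0 = 0
t8 = t7 ∧ t4 = 0 ∧ 1 = 0
t9 = t8 ∨ t2 = 0 ∨ 1 = 1
t10 = t4 ∧ t9 = 1 ∧ 1 = 1
t11 = t10 ∨ t5 = 1 ∨ 1 = 1
So t11 = 1 as required.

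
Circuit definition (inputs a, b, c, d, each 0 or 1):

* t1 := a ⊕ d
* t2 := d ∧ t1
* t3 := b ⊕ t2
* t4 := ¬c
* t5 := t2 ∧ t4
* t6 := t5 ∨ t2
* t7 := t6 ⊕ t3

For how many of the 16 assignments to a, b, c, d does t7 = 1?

8

t7 = t6 ⊕ t3 must be 1, so t6 and t3 differ.
Enumerating the 16 input combinations, 8 give t7 = 1 and 8 give t7 = 0.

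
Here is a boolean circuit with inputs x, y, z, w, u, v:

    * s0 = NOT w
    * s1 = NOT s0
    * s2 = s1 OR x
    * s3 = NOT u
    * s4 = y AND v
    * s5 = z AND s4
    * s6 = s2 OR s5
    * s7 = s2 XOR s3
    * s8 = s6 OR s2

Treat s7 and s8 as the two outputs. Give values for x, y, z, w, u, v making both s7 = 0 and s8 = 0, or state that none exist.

x=0, y=0, z=0, w=0, u=1, v=0

Check with x=0, y=0, z=0, w=0, u=1, v=0:
s0 = NOT w = NOT 0 = 1
s1 = NOT s0 = NOT 1 = 0
s2 = s1 OR x = 0 OR 0 = 0
s3 = NOT u = NOT 1 = 0
s4 = y AND v = 0 AND 0 = 0
s5 = z AND s4 = 0 AND 0 = 0
s6 = s2 OR s5 = 0 OR 0 = 0
s7 = s2 XOR s3 = 0 XOR 0 = 0
s8 = s6 OR s2 = 0 OR 0 = 0
So s7 = 0 and s8 = 0.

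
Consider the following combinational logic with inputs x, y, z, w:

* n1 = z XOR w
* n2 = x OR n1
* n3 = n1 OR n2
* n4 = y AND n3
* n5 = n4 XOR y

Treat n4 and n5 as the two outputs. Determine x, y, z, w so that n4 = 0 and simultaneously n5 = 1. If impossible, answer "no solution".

Check with x=0, y=1, z=0, w=0:
n1 = z XOR w = 0 XOR 0 = 0
n2 = x OR n1 = 0 OR 0 = 0
n3 = n1 OR n2 = 0 OR 0 = 0
n4 = y AND n3 = 1 AND 0 = 0
n5 = n4 XOR y = 0 XOR 1 = 1
So n4 = 0 and n5 = 1.

x=0, y=1, z=0, w=0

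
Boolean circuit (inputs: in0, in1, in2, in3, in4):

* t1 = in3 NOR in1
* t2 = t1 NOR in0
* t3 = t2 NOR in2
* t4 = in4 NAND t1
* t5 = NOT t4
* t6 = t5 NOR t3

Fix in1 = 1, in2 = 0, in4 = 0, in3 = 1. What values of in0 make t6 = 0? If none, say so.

Check with in1 = 1, in2 = 0, in4 = 0, in3 = 1 and in0=1:
t1 = in3 NOR in1 = 1 NOR 1 = 0
t2 = t1 NOR in0 = 0 NOR 1 = 0
t3 = t2 NOR in2 = 0 NOR 0 = 1
t4 = in4 NAND t1 = 0 NAND 0 = 1
t5 = NOT t4 = NOT 1 = 0
t6 = t5 NOR t3 = 0 NOR 1 = 0
So t6 = 0.

in0=1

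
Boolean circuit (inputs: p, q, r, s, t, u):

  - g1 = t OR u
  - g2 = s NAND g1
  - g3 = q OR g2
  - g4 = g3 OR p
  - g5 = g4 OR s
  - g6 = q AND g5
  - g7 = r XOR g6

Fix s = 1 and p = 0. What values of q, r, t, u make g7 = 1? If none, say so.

g7 = r XOR g6 must be 1, so r and g6 differ.
Check with s = 1 and p = 0 and q=0, r=1, t=1, u=0:
g1 = t OR u = 1 OR 0 = 1
g2 = s NAND g1 = 1 NAND 1 = 0
g3 = q OR g2 = 0 OR 0 = 0
g4 = g3 OR p = 0 OR 0 = 0
g5 = g4 OR s = 0 OR 1 = 1
g6 = q AND g5 = 0 AND 1 = 0
g7 = r XOR g6 = 1 XOR 0 = 1
So g7 = 1.

q=0, r=1, t=1, u=0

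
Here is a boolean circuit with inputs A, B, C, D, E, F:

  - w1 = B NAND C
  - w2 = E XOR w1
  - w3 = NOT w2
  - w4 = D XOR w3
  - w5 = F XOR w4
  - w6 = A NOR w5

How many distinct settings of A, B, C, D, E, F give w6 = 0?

w6 = A NOR w5 must be 0, so at least one of A, w5 is 1.
Enumerating the 64 input combinations, 48 give w6 = 0 and 16 give w6 = 1.

48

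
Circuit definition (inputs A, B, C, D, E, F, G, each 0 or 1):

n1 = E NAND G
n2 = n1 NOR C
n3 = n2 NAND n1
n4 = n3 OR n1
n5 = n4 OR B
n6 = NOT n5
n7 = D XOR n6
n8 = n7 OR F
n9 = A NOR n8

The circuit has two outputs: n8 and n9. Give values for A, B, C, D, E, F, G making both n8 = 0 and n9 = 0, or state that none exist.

A=1, B=0, C=0, D=0, E=0, F=0, G=1

Check with A=1, B=0, C=0, D=0, E=0, F=0, G=1:
n1 = E NAND G = 0 NAND 1 = 1
n2 = n1 NOR C = 1 NOR 0 = 0
n3 = n2 NAND n1 = 0 NAND 1 = 1
n4 = n3 OR n1 = 1 OR 1 = 1
n5 = n4 OR B = 1 OR 0 = 1
n6 = NOT n5 = NOT 1 = 0
n7 = D XOR n6 = 0 XOR 0 = 0
n8 = n7 OR F = 0 OR 0 = 0
n9 = A NOR n8 = 1 NOR 0 = 0
So n8 = 0 and n9 = 0.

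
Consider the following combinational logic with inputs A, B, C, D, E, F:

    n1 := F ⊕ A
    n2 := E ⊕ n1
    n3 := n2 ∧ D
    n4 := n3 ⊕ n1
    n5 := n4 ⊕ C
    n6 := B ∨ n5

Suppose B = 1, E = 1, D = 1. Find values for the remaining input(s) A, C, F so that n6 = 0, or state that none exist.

no solution exists

With B = 1, E = 1, D = 1 fixed, none of the 8 settings of A, C, F give n6 = 0.
For example, with A=1, C=0, F=1:
n1 = F ⊕ A = 1 ⊕ 1 = 0
n2 = E ⊕ n1 = 1 ⊕ 0 = 1
n3 = n2 ∧ D = 1 ∧ 1 = 1
n4 = n3 ⊕ n1 = 1 ⊕ 0 = 1
n5 = n4 ⊕ C = 1 ⊕ 0 = 1
n6 = B ∨ n5 = 1 ∨ 1 = 1
giving n6 = 1 ≠ 0.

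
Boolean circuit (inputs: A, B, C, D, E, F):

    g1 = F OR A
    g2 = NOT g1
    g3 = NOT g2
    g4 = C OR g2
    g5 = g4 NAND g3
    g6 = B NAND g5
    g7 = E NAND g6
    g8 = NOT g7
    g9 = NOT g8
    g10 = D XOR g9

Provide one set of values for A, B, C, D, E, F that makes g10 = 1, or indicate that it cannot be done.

A=1 B=0 C=1 D=0 E=0 F=1

g10 = D XOR g9 must be 1, so D and g9 differ.
Check with A=1 B=0 C=1 D=0 E=0 F=1:
g1 = F OR A = 1 OR 1 = 1
g2 = NOT g1 = NOT 1 = 0
g3 = NOT g2 = NOT 0 = 1
g4 = C OR g2 = 1 OR 0 = 1
g5 = g4 NAND g3 = 1 NAND 1 = 0
g6 = B NAND g5 = 0 NAND 0 = 1
g7 = E NAND g6 = 0 NAND 1 = 1
g8 = NOT g7 = NOT 1 = 0
g9 = NOT g8 = NOT 0 = 1
g10 = D XOR g9 = 0 XOR 1 = 1
So g10 = 1 as required.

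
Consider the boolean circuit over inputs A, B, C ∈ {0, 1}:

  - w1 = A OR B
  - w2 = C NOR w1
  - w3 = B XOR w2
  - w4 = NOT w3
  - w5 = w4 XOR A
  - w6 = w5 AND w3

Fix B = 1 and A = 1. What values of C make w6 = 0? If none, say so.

With B = 1 and A = 1 fixed, none of the 2 settings of C give w6 = 0.
For example, with C=0:
w1 = A OR B = 1 OR 1 = 1
w2 = C NOR w1 = 0 NOR 1 = 0
w3 = B XOR w2 = 1 XOR 0 = 1
w4 = NOT w3 = NOT 1 = 0
w5 = w4 XOR A = 0 XOR 1 = 1
w6 = w5 AND w3 = 1 AND 1 = 1
giving w6 = 1 ≠ 0.

no solution exists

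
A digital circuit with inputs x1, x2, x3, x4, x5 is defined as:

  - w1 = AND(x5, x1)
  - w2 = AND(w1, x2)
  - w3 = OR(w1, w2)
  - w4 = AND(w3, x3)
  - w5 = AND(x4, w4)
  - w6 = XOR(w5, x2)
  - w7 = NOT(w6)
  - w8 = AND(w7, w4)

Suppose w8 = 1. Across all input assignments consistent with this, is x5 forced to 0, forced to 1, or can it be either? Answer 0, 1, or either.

w8 = AND(w7, w4) must be 1, so both w7 = 1 and w4 = 1.
w7 = NOT(w6) must be 1, so w6 = 0.
Every assignment with w8 = 1 has x5 = 1; there are 2 such assignment(s).
  x1=1, x2=0, x3=1, x4=0, x5=1
  x1=1, x2=1, x3=1, x4=1, x5=1

1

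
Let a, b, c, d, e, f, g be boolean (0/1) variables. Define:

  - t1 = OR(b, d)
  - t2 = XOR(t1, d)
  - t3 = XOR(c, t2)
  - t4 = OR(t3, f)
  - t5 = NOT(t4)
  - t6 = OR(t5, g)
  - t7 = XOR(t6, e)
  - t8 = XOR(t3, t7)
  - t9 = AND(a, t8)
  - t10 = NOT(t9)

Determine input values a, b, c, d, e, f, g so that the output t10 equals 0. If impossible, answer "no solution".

a=1, b=0, c=0, d=0, e=0, f=0, g=0

t10 = NOT(t9) must be 0, so t9 = 1.
Check with a=1, b=0, c=0, d=0, e=0, f=0, g=0:
t1 = OR(b, d) = OR(0, 0) = 0
t2 = XOR(t1, d) = XOR(0, 0) = 0
t3 = XOR(c, t2) = XOR(0, 0) = 0
t4 = OR(t3, f) = OR(0, 0) = 0
t5 = NOT(t4) = NOT 0 = 1
t6 = OR(t5, g) = OR(1, 0) = 1
t7 = XOR(t6, e) = XOR(1, 0) = 1
t8 = XOR(t3, t7) = XOR(0, 1) = 1
t9 = AND(a, t8) = AND(1, 1) = 1
t10 = NOT(t9) = NOT 1 = 0
So t10 = 0 as required.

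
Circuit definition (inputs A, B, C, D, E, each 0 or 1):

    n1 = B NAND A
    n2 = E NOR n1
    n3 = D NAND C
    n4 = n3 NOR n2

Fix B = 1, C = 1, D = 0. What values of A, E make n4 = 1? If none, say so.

no solution exists

With B = 1, C = 1, D = 0 fixed, none of the 4 settings of A, E give n4 = 1.
For example, with A=0, E=1:
n1 = B NAND A = 1 NAND 0 = 1
n2 = E NOR n1 = 1 NOR 1 = 0
n3 = D NAND C = 0 NAND 1 = 1
n4 = n3 NOR n2 = 1 NOR 0 = 0
giving n4 = 0 ≠ 1.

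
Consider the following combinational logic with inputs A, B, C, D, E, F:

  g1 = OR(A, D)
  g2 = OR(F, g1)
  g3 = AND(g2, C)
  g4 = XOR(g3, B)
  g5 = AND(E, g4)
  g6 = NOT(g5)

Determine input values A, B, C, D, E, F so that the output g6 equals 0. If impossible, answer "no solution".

A=0 B=1 C=1 D=0 E=1 F=0

g6 = NOT(g5) must be 0, so g5 = 1.
g5 = AND(E, g4) must be 1, so both E = 1 and g4 = 1.
Check with A=0 B=1 C=1 D=0 E=1 F=0:
g1 = OR(A, D) = OR(0, 0) = 0
g2 = OR(F, g1) = OR(0, 0) = 0
g3 = AND(g2, C) = AND(0, 1) = 0
g4 = XOR(g3, B) = XOR(0, 1) = 1
g5 = AND(E, g4) = AND(1, 1) = 1
g6 = NOT(g5) = NOT 1 = 0
So g6 = 0 as required.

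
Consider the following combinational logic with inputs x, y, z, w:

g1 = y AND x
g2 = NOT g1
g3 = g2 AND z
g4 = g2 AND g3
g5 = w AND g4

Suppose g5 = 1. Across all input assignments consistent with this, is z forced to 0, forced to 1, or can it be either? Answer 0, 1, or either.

g5 = w AND g4 must be 1, so both w = 1 and g4 = 1.
g4 = g2 AND g3 must be 1, so both g2 = 1 and g3 = 1.
g2 = NOT g1 must be 1, so g1 = 0.
Every assignment with g5 = 1 has z = 1; there are 3 such assignment(s).
  x=0, y=0, z=1, w=1
  x=0, y=1, z=1, w=1
  x=1, y=0, z=1, w=1

1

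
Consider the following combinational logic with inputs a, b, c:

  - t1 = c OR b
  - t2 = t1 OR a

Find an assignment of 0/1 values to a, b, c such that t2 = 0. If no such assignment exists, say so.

Check with a=0, b=0, c=0:
t1 = c OR b = 0 OR 0 = 0
t2 = t1 OR a = 0 OR 0 = 0
So t2 = 0 as required.

a=0, b=0, c=0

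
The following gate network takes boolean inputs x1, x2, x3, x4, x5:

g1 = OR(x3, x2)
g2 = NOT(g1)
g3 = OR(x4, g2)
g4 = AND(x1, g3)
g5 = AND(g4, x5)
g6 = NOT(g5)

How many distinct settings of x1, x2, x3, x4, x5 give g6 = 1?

27

g6 = NOT(g5) must be 1, so g5 = 0.
g5 = AND(g4, x5) must be 0, so at least one of g4, x5 is 0.
Enumerating the 32 input combinations, 27 give g6 = 1 and 5 give g6 = 0.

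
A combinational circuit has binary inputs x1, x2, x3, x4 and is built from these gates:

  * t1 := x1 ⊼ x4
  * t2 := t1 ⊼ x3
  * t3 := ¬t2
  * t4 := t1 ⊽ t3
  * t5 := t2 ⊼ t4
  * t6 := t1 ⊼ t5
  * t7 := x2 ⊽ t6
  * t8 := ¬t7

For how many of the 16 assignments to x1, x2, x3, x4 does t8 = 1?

t8 = ¬t7 must be 1, so t7 = 0.
t7 = x2 ⊽ t6 must be 0, so at least one of x2, t6 is 1.
Enumerating the 16 input combinations, 10 give t8 = 1 and 6 give t8 = 0.

10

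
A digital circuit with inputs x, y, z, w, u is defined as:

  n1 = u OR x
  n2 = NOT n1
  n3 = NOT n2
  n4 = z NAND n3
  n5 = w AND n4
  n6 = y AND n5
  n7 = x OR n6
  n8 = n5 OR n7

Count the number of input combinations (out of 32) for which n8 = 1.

n8 = n5 OR n7 must be 1, so at least one of n5, n7 is 1.
Enumerating the 32 input combinations, 22 give n8 = 1 and 10 give n8 = 0.

22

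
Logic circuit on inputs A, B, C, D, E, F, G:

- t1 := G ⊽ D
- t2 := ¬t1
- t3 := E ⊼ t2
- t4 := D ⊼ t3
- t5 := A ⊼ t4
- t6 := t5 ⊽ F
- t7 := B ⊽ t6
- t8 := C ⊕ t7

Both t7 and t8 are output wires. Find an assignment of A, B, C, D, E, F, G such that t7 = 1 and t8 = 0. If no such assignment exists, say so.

Check with A=1, B=0, C=1, D=1, E=0, F=1, G=1:
t1 = G ⊽ D = 1 ⊽ 1 = 0
t2 = ¬t1 = ¬0 = 1
t3 = E ⊼ t2 = 0 ⊼ 1 = 1
t4 = D ⊼ t3 = 1 ⊼ 1 = 0
t5 = A ⊼ t4 = 1 ⊼ 0 = 1
t6 = t5 ⊽ F = 1 ⊽ 1 = 0
t7 = B ⊽ t6 = 0 ⊽ 0 = 1
t8 = C ⊕ t7 = 1 ⊕ 1 = 0
So t7 = 1 and t8 = 0.

A=1, B=0, C=1, D=1, E=0, F=1, G=1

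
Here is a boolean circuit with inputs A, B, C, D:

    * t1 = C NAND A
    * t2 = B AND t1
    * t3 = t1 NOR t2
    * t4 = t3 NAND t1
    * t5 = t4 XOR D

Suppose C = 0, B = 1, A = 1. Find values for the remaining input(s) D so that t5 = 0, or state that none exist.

t5 = t4 XOR D must be 0, so t4 and D are equal.
Check with C = 0, B = 1, A = 1 and D=1:
t1 = C NAND A = 0 NAND 1 = 1
t2 = B AND t1 = 1 AND 1 = 1
t3 = t1 NOR t2 = 1 NOR 1 = 0
t4 = t3 NAND t1 = 0 NAND 1 = 1
t5 = t4 XOR D = 1 XOR 1 = 0
So t5 = 0.

D=1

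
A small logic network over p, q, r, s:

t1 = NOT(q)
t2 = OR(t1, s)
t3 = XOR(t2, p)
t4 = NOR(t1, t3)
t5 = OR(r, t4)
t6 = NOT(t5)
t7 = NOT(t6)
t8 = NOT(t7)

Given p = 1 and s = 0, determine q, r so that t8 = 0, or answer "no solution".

q=1 r=1

Check with p = 1 and s = 0 and q=1, r=1:
t1 = NOT(q) = NOT 1 = 0
t2 = OR(t1, s) = OR(0, 0) = 0
t3 = XOR(t2, p) = XOR(0, 1) = 1
t4 = NOR(t1, t3) = NOR(0, 1) = 0
t5 = OR(r, t4) = OR(1, 0) = 1
t6 = NOT(t5) = NOT 1 = 0
t7 = NOT(t6) = NOT 0 = 1
t8 = NOT(t7) = NOT 1 = 0
So t8 = 0.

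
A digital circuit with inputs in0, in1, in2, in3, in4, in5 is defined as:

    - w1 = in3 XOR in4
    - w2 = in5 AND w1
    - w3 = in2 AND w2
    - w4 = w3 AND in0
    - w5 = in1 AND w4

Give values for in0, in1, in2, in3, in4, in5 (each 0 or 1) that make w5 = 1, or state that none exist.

in0=1, in1=1, in2=1, in3=0, in4=1, in5=1

Check with in0=1, in1=1, in2=1, in3=0, in4=1, in5=1:
w1 = in3 XOR in4 = 0 XOR 1 = 1
w2 = in5 AND w1 = 1 AND 1 = 1
w3 = in2 AND w2 = 1 AND 1 = 1
w4 = w3 AND in0 = 1 AND 1 = 1
w5 = in1 AND w4 = 1 AND 1 = 1
So w5 = 1 as required.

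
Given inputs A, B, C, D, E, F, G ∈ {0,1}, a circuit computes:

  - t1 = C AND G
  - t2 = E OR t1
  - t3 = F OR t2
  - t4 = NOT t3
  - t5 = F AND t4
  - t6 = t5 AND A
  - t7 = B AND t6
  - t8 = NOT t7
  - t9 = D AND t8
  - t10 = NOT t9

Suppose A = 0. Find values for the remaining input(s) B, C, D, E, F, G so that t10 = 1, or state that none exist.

B=1, C=0, D=0, E=1, F=1, G=1

t10 = NOT t9 must be 1, so t9 = 0.
Check with A = 0 and B=1, C=0, D=0, E=1, F=1, G=1:
t1 = C AND G = 0 AND 1 = 0
t2 = E OR t1 = 1 OR 0 = 1
t3 = F OR t2 = 1 OR 1 = 1
t4 = NOT t3 = NOT 1 = 0
t5 = F AND t4 = 1 AND 0 = 0
t6 = t5 AND A = 0 AND 0 = 0
t7 = B AND t6 = 1 AND 0 = 0
t8 = NOT t7 = NOT 0 = 1
t9 = D AND t8 = 0 AND 1 = 0
t10 = NOT t9 = NOT 0 = 1
So t10 = 1.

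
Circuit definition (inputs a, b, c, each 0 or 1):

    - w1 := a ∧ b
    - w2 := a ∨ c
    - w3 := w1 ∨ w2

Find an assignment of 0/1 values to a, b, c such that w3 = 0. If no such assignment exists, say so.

a=0 b=1 c=0

Check with a=0 b=1 c=0:
w1 = a ∧ b = 0 ∧ 1 = 0
w2 = a ∨ c = 0 ∨ 0 = 0
w3 = w1 ∨ w2 = 0 ∨ 0 = 0
So w3 = 0 as required.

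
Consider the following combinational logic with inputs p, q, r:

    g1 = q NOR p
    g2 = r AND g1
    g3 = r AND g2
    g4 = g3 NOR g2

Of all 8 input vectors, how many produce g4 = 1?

g4 = g3 NOR g2 must be 1, so both g3 = 0 and g2 = 0.
Enumerating the 8 input combinations, 7 give g4 = 1 and 1 give g4 = 0.

7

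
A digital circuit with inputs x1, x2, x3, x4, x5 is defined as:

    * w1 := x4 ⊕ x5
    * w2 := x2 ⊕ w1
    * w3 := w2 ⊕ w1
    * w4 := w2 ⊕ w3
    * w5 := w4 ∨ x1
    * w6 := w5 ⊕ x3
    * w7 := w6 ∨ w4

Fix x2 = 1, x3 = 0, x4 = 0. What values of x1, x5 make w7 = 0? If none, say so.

w7 = w6 ∨ w4 must be 0, so both w6 = 0 and w4 = 0.
Check with x2 = 1, x3 = 0, x4 = 0 and x1=0, x5=0:
w1 = x4 ⊕ x5 = 0 ⊕ 0 = 0
w2 = x2 ⊕ w1 = 1 ⊕ 0 = 1
w3 = w2 ⊕ w1 = 1 ⊕ 0 = 1
w4 = w2 ⊕ w3 = 1 ⊕ 1 = 0
w5 = w4 ∨ x1 = 0 ∨ 0 = 0
w6 = w5 ⊕ x3 = 0 ⊕ 0 = 0
w7 = w6 ∨ w4 = 0 ∨ 0 = 0
So w7 = 0.

x1=0, x5=0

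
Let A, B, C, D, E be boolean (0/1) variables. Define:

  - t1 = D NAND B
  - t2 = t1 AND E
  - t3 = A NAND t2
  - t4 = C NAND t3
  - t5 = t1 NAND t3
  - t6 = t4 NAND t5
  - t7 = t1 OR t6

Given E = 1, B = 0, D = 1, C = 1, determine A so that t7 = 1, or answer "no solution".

t7 = t1 OR t6 must be 1, so at least one of t1, t6 is 1.
Check with E = 1, B = 0, D = 1, C = 1 and A=0:
t1 = D NAND B = 1 NAND 0 = 1
t2 = t1 AND E = 1 AND 1 = 1
t3 = A NAND t2 = 0 NAND 1 = 1
t4 = C NAND t3 = 1 NAND 1 = 0
t5 = t1 NAND t3 = 1 NAND 1 = 0
t6 = t4 NAND t5 = 0 NAND 0 = 1
t7 = t1 OR t6 = 1 OR 1 = 1
So t7 = 1.

A=0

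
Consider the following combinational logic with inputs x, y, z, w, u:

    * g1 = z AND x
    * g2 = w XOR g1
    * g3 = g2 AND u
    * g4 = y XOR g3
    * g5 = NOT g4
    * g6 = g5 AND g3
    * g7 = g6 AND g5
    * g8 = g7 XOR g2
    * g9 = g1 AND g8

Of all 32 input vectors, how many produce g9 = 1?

3

g9 = g1 AND g8 must be 1, so both g1 = 1 and g8 = 1.
Satisfying assignments:
  x=1, y=0, z=1, w=0, u=0
  x=1, y=0, z=1, w=0, u=1
  x=1, y=1, z=1, w=0, u=0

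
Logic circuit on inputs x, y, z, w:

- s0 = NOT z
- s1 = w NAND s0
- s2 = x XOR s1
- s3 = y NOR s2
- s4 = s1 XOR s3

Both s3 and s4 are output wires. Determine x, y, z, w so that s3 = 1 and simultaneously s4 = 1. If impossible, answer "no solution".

x=0, y=0, z=0, w=1

Check with x=0, y=0, z=0, w=1:
s0 = NOT z = NOT 0 = 1
s1 = w NAND s0 = 1 NAND 1 = 0
s2 = x XOR s1 = 0 XOR 0 = 0
s3 = y NOR s2 = 0 NOR 0 = 1
s4 = s1 XOR s3 = 0 XOR 1 = 1
So s3 = 1 and s4 = 1.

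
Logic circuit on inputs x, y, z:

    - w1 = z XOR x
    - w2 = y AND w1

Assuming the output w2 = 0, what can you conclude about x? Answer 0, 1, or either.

Both values of x occur among assignments with w2 = 0:
  x=0: x=0, y=0, z=0
  x=1: x=1, y=0, z=0

either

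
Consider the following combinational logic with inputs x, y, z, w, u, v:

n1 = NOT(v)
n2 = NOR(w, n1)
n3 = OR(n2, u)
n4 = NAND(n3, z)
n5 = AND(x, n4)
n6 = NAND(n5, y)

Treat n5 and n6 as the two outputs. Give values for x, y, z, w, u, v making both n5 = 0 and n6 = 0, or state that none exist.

Across all 64 input combinations, none give both n5 = 0 and n6 = 0.

no solution exists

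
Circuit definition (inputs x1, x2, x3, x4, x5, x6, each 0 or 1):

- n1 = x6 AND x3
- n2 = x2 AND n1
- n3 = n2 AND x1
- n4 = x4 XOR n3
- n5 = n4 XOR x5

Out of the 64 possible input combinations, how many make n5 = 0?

32

n5 = n4 XOR x5 must be 0, so n4 and x5 are equal.
Enumerating the 64 input combinations, 32 give n5 = 0 and 32 give n5 = 1.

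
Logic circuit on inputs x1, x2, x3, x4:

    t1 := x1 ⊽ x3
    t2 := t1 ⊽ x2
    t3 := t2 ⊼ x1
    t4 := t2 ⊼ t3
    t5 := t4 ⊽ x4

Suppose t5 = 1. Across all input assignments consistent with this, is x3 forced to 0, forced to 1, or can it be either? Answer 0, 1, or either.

1

t5 = t4 ⊽ x4 must be 1, so both t4 = 0 and x4 = 0.
t4 = t2 ⊼ t3 must be 0, so both t2 = 1 and t3 = 1.
Every assignment with t5 = 1 has x3 = 1; there are 1 such assignment(s).
  x1=0, x2=0, x3=1, x4=0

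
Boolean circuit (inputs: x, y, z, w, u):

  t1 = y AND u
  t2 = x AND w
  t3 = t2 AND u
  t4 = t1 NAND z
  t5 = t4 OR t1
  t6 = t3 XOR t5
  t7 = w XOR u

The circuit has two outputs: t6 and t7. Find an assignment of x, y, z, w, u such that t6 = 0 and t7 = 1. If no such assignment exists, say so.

Across all 32 input combinations, none give both t6 = 0 and t7 = 1.

no solution exists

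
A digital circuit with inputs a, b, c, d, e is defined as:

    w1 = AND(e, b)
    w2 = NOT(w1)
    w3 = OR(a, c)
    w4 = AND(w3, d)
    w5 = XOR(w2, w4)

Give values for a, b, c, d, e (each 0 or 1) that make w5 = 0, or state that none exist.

a=1, b=1, c=0, d=1, e=0

w5 = XOR(w2, w4) must be 0, so w2 and w4 are equal.
Check with a=1, b=1, c=0, d=1, e=0:
w1 = AND(e, b) = AND(0, 1) = 0
w2 = NOT(w1) = NOT 0 = 1
w3 = OR(a, c) = OR(1, 0) = 1
w4 = AND(w3, d) = AND(1, 1) = 1
w5 = XOR(w2, w4) = XOR(1, 1) = 0
So w5 = 0 as required.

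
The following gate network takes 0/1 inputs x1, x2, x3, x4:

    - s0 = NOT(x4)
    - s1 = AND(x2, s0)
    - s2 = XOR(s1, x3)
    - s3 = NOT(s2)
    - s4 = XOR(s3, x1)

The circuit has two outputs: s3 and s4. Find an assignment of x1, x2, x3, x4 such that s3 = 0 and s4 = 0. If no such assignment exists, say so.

x1=0, x2=0, x3=1, x4=0

Check with x1=0, x2=0, x3=1, x4=0:
s0 = NOT(x4) = NOT 0 = 1
s1 = AND(x2, s0) = AND(0, 1) = 0
s2 = XOR(s1, x3) = XOR(0, 1) = 1
s3 = NOT(s2) = NOT 1 = 0
s4 = XOR(s3, x1) = XOR(0, 0) = 0
So s3 = 0 and s4 = 0.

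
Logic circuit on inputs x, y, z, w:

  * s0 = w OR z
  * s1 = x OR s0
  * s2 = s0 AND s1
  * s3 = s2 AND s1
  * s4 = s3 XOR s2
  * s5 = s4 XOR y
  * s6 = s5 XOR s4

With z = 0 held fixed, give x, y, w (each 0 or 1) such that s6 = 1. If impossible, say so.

s6 = s5 XOR s4 must be 1, so s5 and s4 differ.
Check with z = 0 and x=1, y=1, w=1:
s0 = w OR z = 1 OR 0 = 1
s1 = x OR s0 = 1 OR 1 = 1
s2 = s0 AND s1 = 1 AND 1 = 1
s3 = s2 AND s1 = 1 AND 1 = 1
s4 = s3 XOR s2 = 1 XOR 1 = 0
s5 = s4 XOR y = 0 XOR 1 = 1
s6 = s5 XOR s4 = 1 XOR 0 = 1
So s6 = 1.

x=1 y=1 w=1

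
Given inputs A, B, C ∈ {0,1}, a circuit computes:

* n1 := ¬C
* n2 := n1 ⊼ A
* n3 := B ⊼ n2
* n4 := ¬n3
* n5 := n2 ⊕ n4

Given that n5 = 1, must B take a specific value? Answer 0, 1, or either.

0

n5 = n2 ⊕ n4 must be 1, so n2 and n4 differ.
Every assignment with n5 = 1 has B = 0; there are 3 such assignment(s).
  A=0, B=0, C=0
  A=0, B=0, C=1
  A=1, B=0, C=1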